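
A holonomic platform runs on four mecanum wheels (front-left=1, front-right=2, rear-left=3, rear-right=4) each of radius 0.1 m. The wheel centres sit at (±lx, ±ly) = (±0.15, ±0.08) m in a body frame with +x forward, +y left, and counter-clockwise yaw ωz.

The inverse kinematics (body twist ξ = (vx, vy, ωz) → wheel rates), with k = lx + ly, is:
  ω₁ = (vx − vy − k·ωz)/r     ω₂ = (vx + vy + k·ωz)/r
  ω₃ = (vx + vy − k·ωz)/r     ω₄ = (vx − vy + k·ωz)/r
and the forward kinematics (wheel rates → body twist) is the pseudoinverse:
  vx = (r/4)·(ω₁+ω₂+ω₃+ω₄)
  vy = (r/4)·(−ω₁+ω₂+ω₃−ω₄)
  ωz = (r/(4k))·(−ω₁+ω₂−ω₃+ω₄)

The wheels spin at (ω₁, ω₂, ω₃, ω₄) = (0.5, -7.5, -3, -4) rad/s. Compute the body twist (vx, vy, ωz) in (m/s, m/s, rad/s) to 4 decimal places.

(-0.3500, -0.1750, -0.9783)

k = lx + ly = 0.15 + 0.08 = 0.2300
ω₁+ω₂+ω₃+ω₄ = -14.0000  →  vx = (0.1/4)·-14.0000 = -0.3500
−ω₁+ω₂+ω₃−ω₄ = -7.0000  →  vy = (0.1/4)·-7.0000 = -0.1750
−ω₁+ω₂−ω₃+ω₄ = -9.0000  →  ωz = (0.1/0.9200)·-9.0000 = -0.9783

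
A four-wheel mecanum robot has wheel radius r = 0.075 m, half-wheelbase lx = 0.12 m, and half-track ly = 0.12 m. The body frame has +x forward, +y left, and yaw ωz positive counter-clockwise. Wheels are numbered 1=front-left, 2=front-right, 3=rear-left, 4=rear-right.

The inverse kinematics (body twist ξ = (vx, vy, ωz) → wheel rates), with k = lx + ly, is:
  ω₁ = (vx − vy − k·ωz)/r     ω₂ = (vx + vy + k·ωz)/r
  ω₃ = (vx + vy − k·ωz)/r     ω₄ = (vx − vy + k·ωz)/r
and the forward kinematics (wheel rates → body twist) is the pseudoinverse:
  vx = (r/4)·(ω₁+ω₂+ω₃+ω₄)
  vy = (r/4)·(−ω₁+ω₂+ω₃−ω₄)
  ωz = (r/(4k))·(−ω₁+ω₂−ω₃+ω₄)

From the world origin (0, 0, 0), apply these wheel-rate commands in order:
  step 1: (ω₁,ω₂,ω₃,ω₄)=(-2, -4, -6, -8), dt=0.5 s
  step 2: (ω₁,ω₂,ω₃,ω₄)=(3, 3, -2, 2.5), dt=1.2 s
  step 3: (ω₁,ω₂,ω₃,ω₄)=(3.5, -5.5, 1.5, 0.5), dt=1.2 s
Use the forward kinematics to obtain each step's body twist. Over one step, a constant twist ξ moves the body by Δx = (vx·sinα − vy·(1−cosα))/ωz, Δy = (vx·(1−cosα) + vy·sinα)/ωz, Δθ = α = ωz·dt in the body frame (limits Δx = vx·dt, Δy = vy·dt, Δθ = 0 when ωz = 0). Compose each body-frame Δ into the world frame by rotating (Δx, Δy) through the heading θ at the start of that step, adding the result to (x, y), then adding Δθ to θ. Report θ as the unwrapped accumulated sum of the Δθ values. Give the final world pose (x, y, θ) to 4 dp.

step 1: ξ=(vx,vy,ωz)=(-0.3750, 0.0000, -0.3125), dt=0.5 → body Δ=(-0.1867, 0.0146, -0.1562) → world pose (-0.1867, 0.0146, -0.1562)
step 2: ξ=(vx,vy,ωz)=(0.1219, -0.0844, 0.3516), dt=1.2 → body Δ=(0.1630, -0.0679, 0.4219) → world pose (-0.0363, -0.0778, 0.2656)
step 3: ξ=(vx,vy,ωz)=(0.0000, -0.1500, -0.7812), dt=1.2 → body Δ=(-0.0784, -0.1548, -0.9375) → world pose (-0.0713, -0.2477, -0.6719)

(-0.0713, -0.2477, -0.6719)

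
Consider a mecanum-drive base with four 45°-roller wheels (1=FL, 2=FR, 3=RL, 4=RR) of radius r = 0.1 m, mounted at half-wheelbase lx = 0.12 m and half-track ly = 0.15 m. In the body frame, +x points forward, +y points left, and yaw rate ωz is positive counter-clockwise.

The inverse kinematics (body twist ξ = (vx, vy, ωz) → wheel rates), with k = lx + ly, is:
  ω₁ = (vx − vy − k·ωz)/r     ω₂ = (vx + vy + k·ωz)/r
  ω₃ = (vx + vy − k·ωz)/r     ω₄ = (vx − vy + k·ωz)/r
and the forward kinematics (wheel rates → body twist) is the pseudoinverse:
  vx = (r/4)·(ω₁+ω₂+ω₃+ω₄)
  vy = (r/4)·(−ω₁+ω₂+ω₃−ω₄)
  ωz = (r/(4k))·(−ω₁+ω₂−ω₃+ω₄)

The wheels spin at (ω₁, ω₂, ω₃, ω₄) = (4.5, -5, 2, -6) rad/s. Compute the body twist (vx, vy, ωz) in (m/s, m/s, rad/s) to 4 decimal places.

(-0.1125, -0.0375, -1.6204)

k = lx + ly = 0.12 + 0.15 = 0.2700
ω₁+ω₂+ω₃+ω₄ = -4.5000  →  vx = (0.1/4)·-4.5000 = -0.1125
−ω₁+ω₂+ω₃−ω₄ = -1.5000  →  vy = (0.1/4)·-1.5000 = -0.0375
−ω₁+ω₂−ω₃+ω₄ = -17.5000  →  ωz = (0.1/1.0800)·-17.5000 = -1.6204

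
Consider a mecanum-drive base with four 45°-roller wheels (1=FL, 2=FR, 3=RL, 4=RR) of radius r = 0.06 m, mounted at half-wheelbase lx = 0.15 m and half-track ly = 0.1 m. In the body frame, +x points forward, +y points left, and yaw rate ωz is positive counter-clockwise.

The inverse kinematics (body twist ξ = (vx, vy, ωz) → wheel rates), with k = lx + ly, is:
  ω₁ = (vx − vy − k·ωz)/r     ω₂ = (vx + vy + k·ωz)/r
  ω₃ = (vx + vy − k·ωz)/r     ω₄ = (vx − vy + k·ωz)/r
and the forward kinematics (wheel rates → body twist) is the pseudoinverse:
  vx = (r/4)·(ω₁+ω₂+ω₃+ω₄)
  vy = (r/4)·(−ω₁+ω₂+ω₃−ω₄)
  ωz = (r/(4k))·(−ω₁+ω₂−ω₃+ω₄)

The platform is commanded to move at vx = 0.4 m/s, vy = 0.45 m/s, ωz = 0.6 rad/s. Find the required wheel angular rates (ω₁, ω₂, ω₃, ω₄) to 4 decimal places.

(-3.3333, 16.6667, 11.6667, 1.6667)

k = lx + ly = 0.15 + 0.1 = 0.2500;  k·ωz = 0.2500·0.6 = 0.1500
ω₁ (FL) = (vx − vy − k·ωz)/r = -0.2000/0.06 = -3.3333
ω₂ (FR) = (vx + vy + k·ωz)/r = 1.0000/0.06 = 16.6667
ω₃ (RL) = (vx + vy − k·ωz)/r = 0.7000/0.06 = 11.6667
ω₄ (RR) = (vx − vy + k·ωz)/r = 0.1000/0.06 = 1.6667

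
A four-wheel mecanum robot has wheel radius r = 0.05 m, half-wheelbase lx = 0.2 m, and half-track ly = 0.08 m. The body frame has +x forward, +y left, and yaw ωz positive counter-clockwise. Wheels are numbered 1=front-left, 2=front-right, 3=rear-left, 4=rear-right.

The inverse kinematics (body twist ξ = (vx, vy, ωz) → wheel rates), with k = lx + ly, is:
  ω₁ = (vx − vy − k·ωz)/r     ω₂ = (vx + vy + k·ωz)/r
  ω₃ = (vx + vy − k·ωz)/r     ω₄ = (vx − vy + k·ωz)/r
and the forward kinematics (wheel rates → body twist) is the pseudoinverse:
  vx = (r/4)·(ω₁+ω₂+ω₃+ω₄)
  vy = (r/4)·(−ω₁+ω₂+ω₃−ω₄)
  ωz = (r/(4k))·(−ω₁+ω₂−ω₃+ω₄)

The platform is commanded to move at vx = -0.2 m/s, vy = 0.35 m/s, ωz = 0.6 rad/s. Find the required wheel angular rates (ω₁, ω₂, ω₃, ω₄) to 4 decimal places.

(-14.3600, 6.3600, -0.3600, -7.6400)

k = lx + ly = 0.2 + 0.08 = 0.2800;  k·ωz = 0.2800·0.6 = 0.1680
ω₁ (FL) = (vx − vy − k·ωz)/r = -0.7180/0.05 = -14.3600
ω₂ (FR) = (vx + vy + k·ωz)/r = 0.3180/0.05 = 6.3600
ω₃ (RL) = (vx + vy − k·ωz)/r = -0.0180/0.05 = -0.3600
ω₄ (RR) = (vx − vy + k·ωz)/r = -0.3820/0.05 = -7.6400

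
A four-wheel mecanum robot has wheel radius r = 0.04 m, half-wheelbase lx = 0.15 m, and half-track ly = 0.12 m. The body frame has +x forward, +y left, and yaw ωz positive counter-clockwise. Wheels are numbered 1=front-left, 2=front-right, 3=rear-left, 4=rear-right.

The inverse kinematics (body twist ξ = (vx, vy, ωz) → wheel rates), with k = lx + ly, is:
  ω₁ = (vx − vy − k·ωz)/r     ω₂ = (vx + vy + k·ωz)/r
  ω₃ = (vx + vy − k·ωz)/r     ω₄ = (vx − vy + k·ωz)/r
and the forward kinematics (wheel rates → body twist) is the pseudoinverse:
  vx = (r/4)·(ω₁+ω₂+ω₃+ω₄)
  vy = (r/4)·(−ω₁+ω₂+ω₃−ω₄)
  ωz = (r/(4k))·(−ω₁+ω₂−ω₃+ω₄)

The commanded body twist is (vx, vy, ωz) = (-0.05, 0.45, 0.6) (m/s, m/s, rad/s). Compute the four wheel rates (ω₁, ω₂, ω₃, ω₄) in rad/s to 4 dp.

k = lx + ly = 0.15 + 0.12 = 0.2700;  k·ωz = 0.2700·0.6 = 0.1620
ω₁ (FL) = (vx − vy − k·ωz)/r = -0.6620/0.04 = -16.5500
ω₂ (FR) = (vx + vy + k·ωz)/r = 0.5620/0.04 = 14.0500
ω₃ (RL) = (vx + vy − k·ωz)/r = 0.2380/0.04 = 5.9500
ω₄ (RR) = (vx − vy + k·ωz)/r = -0.3380/0.04 = -8.4500

(-16.5500, 14.0500, 5.9500, -8.4500)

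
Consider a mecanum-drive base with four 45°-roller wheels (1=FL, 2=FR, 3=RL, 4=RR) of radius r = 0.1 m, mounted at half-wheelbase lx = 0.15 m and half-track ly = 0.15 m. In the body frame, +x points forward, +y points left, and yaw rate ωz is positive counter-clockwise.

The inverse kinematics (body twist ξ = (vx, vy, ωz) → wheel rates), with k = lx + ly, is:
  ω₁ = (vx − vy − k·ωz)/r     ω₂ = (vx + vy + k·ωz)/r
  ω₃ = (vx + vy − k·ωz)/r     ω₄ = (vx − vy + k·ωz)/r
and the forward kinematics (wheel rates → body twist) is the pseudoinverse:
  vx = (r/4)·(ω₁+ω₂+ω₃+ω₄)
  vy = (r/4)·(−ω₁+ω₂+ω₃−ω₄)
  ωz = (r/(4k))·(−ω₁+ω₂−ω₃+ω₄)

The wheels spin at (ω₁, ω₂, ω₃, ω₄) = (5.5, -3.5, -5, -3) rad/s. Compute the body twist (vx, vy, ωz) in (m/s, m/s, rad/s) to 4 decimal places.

k = lx + ly = 0.15 + 0.15 = 0.3000
ω₁+ω₂+ω₃+ω₄ = -6.0000  →  vx = (0.1/4)·-6.0000 = -0.1500
−ω₁+ω₂+ω₃−ω₄ = -11.0000  →  vy = (0.1/4)·-11.0000 = -0.2750
−ω₁+ω₂−ω₃+ω₄ = -7.0000  →  ωz = (0.1/1.2000)·-7.0000 = -0.5833

(-0.1500, -0.2750, -0.5833)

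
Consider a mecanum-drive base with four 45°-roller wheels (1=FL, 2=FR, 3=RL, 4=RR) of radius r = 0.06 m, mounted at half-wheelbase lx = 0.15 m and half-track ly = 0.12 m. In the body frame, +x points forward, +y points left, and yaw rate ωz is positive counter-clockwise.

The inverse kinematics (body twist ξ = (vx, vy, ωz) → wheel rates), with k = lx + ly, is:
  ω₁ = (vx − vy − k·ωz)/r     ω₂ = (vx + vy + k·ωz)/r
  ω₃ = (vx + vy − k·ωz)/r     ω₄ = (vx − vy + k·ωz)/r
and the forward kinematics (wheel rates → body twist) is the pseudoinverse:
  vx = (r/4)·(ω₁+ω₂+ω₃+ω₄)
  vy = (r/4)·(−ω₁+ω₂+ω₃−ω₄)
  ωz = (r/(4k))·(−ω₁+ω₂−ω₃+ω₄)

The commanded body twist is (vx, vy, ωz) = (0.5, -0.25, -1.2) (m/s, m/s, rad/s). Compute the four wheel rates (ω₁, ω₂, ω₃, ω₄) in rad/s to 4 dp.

(17.9000, -1.2333, 9.5667, 7.1000)

k = lx + ly = 0.15 + 0.12 = 0.2700;  k·ωz = 0.2700·-1.2 = -0.3240
ω₁ (FL) = (vx − vy − k·ωz)/r = 1.0740/0.06 = 17.9000
ω₂ (FR) = (vx + vy + k·ωz)/r = -0.0740/0.06 = -1.2333
ω₃ (RL) = (vx + vy − k·ωz)/r = 0.5740/0.06 = 9.5667
ω₄ (RR) = (vx − vy + k·ωz)/r = 0.4260/0.06 = 7.1000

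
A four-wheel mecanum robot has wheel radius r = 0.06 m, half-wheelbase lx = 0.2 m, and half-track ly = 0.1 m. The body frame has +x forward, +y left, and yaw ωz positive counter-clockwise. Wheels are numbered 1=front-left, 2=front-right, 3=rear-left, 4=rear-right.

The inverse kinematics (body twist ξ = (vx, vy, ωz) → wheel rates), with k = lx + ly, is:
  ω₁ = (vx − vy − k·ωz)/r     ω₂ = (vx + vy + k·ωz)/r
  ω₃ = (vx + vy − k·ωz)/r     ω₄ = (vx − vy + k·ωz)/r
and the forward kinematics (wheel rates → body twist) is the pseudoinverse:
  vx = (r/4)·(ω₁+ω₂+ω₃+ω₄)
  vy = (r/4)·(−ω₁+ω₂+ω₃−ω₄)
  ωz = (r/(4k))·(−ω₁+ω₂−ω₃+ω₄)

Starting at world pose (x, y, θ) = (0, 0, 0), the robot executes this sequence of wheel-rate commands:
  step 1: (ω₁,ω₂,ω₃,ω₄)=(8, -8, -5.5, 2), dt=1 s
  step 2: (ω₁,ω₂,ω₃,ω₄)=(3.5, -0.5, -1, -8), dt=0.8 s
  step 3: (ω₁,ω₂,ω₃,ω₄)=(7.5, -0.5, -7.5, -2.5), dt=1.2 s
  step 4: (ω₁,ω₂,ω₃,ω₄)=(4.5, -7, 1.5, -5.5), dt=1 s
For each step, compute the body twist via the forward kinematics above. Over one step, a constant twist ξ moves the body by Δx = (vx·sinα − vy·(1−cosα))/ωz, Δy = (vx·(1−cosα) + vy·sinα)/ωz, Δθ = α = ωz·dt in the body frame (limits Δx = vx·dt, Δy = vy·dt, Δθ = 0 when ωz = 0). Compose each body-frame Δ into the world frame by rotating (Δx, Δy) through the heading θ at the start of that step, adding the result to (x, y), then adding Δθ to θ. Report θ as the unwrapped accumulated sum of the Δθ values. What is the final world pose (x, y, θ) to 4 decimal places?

step 1: ξ=(vx,vy,ωz)=(-0.0525, -0.3525, -0.4250), dt=1.0 → body Δ=(-0.1247, -0.3310, -0.4250) → world pose (-0.1247, -0.3310, -0.4250)
step 2: ξ=(vx,vy,ωz)=(-0.0900, 0.0450, -0.5500), dt=0.8 → body Δ=(-0.0619, 0.0504, -0.4400) → world pose (-0.1603, -0.2595, -0.8650)
step 3: ξ=(vx,vy,ωz)=(-0.0450, -0.1950, -0.1500), dt=1.2 → body Δ=(-0.0747, -0.2279, -0.1800) → world pose (-0.3822, -0.3505, -1.0450)
step 4: ξ=(vx,vy,ωz)=(-0.0975, -0.0675, -0.9250), dt=1.0 → body Δ=(-0.1132, -0.0163, -0.9250) → world pose (-0.4532, -0.2607, -1.9700)

(-0.4532, -0.2607, -1.9700)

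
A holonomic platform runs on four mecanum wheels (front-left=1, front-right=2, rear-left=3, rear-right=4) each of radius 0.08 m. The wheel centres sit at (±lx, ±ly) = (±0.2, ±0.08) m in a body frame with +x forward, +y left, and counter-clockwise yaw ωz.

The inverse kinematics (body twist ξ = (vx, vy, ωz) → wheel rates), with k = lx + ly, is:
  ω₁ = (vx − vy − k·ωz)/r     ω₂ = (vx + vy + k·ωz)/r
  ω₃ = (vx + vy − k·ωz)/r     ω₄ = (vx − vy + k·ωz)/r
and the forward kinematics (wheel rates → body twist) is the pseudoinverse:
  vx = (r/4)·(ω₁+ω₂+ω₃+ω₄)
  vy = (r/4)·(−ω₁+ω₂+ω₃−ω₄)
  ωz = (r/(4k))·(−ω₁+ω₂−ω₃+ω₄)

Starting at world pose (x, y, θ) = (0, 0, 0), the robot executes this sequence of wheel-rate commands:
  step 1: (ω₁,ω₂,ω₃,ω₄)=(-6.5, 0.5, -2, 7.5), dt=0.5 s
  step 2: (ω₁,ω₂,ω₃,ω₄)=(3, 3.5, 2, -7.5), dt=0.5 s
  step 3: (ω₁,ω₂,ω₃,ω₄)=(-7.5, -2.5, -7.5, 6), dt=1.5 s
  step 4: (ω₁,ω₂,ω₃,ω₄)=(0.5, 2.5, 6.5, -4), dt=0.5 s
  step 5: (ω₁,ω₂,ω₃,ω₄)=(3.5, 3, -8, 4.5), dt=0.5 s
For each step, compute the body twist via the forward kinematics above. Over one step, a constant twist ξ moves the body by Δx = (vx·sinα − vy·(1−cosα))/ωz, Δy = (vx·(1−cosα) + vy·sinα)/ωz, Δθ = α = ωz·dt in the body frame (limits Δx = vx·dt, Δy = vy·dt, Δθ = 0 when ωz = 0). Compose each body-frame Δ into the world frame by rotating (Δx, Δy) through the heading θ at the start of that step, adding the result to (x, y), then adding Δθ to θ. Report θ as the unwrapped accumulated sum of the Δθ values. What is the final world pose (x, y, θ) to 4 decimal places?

(0.0411, -0.1924, 2.3750)

step 1: ξ=(vx,vy,ωz)=(-0.0100, -0.0500, 1.1786), dt=0.5 → body Δ=(0.0024, -0.0250, 0.5893) → world pose (0.0024, -0.0250, 0.5893)
step 2: ξ=(vx,vy,ωz)=(0.0200, 0.2000, -0.6429), dt=0.5 → body Δ=(0.0258, 0.0967, -0.3214) → world pose (-0.0299, 0.0697, 0.2679)
step 3: ξ=(vx,vy,ωz)=(-0.2300, -0.1700, 1.3214), dt=1.5 → body Δ=(0.0206, -0.3616, 1.9821) → world pose (0.0856, -0.2735, 2.2500)
step 4: ξ=(vx,vy,ωz)=(0.1100, 0.2500, -0.6071), dt=0.5 → body Δ=(0.0730, 0.1148, -0.3036) → world pose (-0.0495, -0.2889, 1.9464)
step 5: ξ=(vx,vy,ωz)=(0.0600, -0.2600, 0.8571), dt=0.5 → body Δ=(0.0565, -0.1197, 0.4286) → world pose (0.0411, -0.1924, 2.3750)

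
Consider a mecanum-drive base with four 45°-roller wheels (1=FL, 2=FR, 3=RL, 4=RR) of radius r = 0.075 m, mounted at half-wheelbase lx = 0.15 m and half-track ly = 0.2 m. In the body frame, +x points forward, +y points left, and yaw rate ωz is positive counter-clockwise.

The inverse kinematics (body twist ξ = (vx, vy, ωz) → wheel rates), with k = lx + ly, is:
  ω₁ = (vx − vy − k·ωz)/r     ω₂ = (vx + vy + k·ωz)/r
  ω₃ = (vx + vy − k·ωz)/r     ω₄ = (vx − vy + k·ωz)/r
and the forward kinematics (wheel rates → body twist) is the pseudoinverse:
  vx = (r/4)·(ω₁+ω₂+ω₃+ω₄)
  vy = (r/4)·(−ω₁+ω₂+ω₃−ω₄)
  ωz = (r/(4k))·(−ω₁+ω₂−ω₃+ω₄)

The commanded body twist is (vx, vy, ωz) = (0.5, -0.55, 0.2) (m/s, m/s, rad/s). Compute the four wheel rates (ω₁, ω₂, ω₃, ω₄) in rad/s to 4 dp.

(13.0667, 0.2667, -1.6000, 14.9333)

k = lx + ly = 0.15 + 0.2 = 0.3500;  k·ωz = 0.3500·0.2 = 0.0700
ω₁ (FL) = (vx − vy − k·ωz)/r = 0.9800/0.075 = 13.0667
ω₂ (FR) = (vx + vy + k·ωz)/r = 0.0200/0.075 = 0.2667
ω₃ (RL) = (vx + vy − k·ωz)/r = -0.1200/0.075 = -1.6000
ω₄ (RR) = (vx − vy + k·ωz)/r = 1.1200/0.075 = 14.9333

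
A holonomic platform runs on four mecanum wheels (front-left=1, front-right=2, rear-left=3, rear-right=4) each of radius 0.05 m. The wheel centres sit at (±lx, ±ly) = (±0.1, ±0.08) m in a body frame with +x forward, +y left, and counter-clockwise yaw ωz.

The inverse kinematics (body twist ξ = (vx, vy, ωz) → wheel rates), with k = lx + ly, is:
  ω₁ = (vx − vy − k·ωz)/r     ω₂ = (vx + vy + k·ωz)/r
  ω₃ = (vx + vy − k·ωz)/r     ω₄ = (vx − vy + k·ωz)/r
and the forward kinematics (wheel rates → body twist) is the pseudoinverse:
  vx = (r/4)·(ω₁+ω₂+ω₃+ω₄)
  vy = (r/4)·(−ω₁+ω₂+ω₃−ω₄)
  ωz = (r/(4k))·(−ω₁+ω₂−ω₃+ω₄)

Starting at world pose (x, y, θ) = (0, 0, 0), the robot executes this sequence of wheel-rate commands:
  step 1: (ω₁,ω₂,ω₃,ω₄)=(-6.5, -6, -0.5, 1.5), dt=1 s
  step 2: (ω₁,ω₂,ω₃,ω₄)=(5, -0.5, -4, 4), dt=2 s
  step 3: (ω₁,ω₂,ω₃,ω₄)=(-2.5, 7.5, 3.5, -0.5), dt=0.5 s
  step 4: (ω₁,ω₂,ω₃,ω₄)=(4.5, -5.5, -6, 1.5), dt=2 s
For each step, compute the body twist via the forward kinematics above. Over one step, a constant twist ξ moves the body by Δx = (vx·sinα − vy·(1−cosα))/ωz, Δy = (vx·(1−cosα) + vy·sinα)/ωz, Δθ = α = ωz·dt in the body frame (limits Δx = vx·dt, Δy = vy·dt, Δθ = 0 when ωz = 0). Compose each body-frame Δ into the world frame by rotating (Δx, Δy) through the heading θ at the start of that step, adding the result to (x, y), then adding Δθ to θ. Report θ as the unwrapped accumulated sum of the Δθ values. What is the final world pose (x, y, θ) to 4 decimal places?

(0.1808, -0.6507, 0.3819)

step 1: ξ=(vx,vy,ωz)=(-0.1438, -0.0188, 0.1736), dt=1.0 → body Δ=(-0.1414, -0.0311, 0.1736) → world pose (-0.1414, -0.0311, 0.1736)
step 2: ξ=(vx,vy,ωz)=(0.0563, -0.1688, 0.1736), dt=2.0 → body Δ=(0.1683, -0.3114, 0.3472) → world pose (0.0781, -0.3088, 0.5208)
step 3: ξ=(vx,vy,ωz)=(0.1000, 0.1750, 0.4167), dt=0.5 → body Δ=(0.0406, 0.0921, 0.2083) → world pose (0.0675, -0.2087, 0.7292)
step 4: ξ=(vx,vy,ωz)=(-0.0688, -0.2188, -0.1736), dt=2.0 → body Δ=(-0.2099, -0.4051, -0.3472) → world pose (0.1808, -0.6507, 0.3819)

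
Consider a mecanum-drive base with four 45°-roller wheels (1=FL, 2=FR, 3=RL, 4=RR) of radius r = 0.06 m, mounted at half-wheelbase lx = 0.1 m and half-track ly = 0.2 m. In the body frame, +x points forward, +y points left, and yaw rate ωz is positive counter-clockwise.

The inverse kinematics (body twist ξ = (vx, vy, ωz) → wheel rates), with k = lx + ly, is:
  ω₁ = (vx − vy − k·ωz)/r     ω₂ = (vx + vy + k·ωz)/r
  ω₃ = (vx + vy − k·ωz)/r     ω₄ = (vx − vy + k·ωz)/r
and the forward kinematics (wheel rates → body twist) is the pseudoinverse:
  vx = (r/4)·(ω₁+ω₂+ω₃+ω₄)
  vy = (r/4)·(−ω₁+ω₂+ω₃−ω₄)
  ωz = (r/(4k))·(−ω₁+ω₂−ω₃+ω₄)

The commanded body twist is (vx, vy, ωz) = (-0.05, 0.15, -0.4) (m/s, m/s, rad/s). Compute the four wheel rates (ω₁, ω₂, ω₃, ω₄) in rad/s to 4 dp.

k = lx + ly = 0.1 + 0.2 = 0.3000;  k·ωz = 0.3000·-0.4 = -0.1200
ω₁ (FL) = (vx − vy − k·ωz)/r = -0.0800/0.06 = -1.3333
ω₂ (FR) = (vx + vy + k·ωz)/r = -0.0200/0.06 = -0.3333
ω₃ (RL) = (vx + vy − k·ωz)/r = 0.2200/0.06 = 3.6667
ω₄ (RR) = (vx − vy + k·ωz)/r = -0.3200/0.06 = -5.3333

(-1.3333, -0.3333, 3.6667, -5.3333)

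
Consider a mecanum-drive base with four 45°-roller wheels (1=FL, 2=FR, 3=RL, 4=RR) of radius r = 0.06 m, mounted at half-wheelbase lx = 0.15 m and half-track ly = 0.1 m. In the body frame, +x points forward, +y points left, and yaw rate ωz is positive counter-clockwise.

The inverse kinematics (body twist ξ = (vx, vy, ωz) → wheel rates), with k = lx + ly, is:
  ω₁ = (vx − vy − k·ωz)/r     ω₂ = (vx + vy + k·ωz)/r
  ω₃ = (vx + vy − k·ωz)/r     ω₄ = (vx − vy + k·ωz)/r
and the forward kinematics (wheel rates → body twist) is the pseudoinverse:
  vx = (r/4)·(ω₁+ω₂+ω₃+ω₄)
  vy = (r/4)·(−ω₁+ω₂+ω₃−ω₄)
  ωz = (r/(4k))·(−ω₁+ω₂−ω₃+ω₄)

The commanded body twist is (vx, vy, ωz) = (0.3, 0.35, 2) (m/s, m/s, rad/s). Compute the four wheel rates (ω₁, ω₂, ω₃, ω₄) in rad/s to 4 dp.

k = lx + ly = 0.15 + 0.1 = 0.2500;  k·ωz = 0.2500·2 = 0.5000
ω₁ (FL) = (vx − vy − k·ωz)/r = -0.5500/0.06 = -9.1667
ω₂ (FR) = (vx + vy + k·ωz)/r = 1.1500/0.06 = 19.1667
ω₃ (RL) = (vx + vy − k·ωz)/r = 0.1500/0.06 = 2.5000
ω₄ (RR) = (vx − vy + k·ωz)/r = 0.4500/0.06 = 7.5000

(-9.1667, 19.1667, 2.5000, 7.5000)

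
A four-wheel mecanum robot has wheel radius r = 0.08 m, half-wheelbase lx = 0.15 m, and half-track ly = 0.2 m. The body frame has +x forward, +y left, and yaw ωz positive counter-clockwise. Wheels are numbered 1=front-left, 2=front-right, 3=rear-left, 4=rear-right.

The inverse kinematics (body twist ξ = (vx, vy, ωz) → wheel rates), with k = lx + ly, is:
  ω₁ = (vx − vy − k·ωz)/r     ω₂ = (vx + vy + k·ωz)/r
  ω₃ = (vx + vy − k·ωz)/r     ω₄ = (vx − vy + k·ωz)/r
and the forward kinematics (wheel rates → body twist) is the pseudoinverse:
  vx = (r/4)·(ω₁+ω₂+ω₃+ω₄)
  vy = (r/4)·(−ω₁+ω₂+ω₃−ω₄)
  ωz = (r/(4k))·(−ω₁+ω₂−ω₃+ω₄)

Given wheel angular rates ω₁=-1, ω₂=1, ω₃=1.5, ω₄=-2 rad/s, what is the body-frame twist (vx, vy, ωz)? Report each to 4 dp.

k = lx + ly = 0.15 + 0.2 = 0.3500
ω₁+ω₂+ω₃+ω₄ = -0.5000  →  vx = (0.08/4)·-0.5000 = -0.0100
−ω₁+ω₂+ω₃−ω₄ = 5.5000  →  vy = (0.08/4)·5.5000 = 0.1100
−ω₁+ω₂−ω₃+ω₄ = -1.5000  →  ωz = (0.08/1.4000)·-1.5000 = -0.0857

(-0.0100, 0.1100, -0.0857)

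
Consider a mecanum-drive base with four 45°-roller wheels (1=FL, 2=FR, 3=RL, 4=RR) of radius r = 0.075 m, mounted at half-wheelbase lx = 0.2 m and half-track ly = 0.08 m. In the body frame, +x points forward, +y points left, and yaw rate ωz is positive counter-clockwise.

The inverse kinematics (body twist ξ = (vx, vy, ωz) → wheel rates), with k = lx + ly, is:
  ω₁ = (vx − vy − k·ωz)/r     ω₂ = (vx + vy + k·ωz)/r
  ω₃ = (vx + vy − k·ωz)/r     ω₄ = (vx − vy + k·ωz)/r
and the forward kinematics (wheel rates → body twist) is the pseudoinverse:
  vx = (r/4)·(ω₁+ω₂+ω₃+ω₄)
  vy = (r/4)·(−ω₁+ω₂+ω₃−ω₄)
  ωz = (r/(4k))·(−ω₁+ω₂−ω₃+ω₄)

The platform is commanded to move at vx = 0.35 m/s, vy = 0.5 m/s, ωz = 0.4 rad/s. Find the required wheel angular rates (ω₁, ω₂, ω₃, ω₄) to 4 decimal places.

(-3.4933, 12.8267, 9.8400, -0.5067)

k = lx + ly = 0.2 + 0.08 = 0.2800;  k·ωz = 0.2800·0.4 = 0.1120
ω₁ (FL) = (vx − vy − k·ωz)/r = -0.2620/0.075 = -3.4933
ω₂ (FR) = (vx + vy + k·ωz)/r = 0.9620/0.075 = 12.8267
ω₃ (RL) = (vx + vy − k·ωz)/r = 0.7380/0.075 = 9.8400
ω₄ (RR) = (vx − vy + k·ωz)/r = -0.0380/0.075 = -0.5067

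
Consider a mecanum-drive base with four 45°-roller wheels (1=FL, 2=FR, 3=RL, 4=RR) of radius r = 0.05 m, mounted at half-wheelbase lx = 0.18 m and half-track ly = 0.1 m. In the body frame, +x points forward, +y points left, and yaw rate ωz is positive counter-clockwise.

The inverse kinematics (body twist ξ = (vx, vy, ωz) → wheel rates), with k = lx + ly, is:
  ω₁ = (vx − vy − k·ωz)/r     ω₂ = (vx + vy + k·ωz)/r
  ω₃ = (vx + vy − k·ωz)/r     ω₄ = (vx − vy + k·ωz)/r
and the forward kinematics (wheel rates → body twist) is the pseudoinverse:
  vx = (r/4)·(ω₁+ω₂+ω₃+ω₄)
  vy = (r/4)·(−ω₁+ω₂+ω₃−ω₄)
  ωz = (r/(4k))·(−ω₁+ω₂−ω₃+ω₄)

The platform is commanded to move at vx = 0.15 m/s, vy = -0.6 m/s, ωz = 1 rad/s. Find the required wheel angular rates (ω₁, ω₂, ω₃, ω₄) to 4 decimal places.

k = lx + ly = 0.18 + 0.1 = 0.2800;  k·ωz = 0.2800·1 = 0.2800
ω₁ (FL) = (vx − vy − k·ωz)/r = 0.4700/0.05 = 9.4000
ω₂ (FR) = (vx + vy + k·ωz)/r = -0.1700/0.05 = -3.4000
ω₃ (RL) = (vx + vy − k·ωz)/r = -0.7300/0.05 = -14.6000
ω₄ (RR) = (vx − vy + k·ωz)/r = 1.0300/0.05 = 20.6000

(9.4000, -3.4000, -14.6000, 20.6000)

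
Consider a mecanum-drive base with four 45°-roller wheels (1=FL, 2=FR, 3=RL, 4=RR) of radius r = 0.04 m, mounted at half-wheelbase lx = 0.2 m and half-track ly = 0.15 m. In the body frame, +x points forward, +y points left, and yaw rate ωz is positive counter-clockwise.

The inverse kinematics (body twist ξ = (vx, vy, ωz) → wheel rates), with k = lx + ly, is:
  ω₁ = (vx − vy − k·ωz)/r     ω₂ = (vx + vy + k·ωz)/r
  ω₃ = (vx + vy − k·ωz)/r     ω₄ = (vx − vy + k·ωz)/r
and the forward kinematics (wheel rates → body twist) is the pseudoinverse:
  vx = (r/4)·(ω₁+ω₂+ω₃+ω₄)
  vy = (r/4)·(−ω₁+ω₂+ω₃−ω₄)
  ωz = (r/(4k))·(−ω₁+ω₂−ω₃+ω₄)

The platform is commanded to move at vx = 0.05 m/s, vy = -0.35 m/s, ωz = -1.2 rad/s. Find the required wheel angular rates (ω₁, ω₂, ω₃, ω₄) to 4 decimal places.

k = lx + ly = 0.2 + 0.15 = 0.3500;  k·ωz = 0.3500·-1.2 = -0.4200
ω₁ (FL) = (vx − vy − k·ωz)/r = 0.8200/0.04 = 20.5000
ω₂ (FR) = (vx + vy + k·ωz)/r = -0.7200/0.04 = -18.0000
ω₃ (RL) = (vx + vy − k·ωz)/r = 0.1200/0.04 = 3.0000
ω₄ (RR) = (vx − vy + k·ωz)/r = -0.0200/0.04 = -0.5000

(20.5000, -18.0000, 3.0000, -0.5000)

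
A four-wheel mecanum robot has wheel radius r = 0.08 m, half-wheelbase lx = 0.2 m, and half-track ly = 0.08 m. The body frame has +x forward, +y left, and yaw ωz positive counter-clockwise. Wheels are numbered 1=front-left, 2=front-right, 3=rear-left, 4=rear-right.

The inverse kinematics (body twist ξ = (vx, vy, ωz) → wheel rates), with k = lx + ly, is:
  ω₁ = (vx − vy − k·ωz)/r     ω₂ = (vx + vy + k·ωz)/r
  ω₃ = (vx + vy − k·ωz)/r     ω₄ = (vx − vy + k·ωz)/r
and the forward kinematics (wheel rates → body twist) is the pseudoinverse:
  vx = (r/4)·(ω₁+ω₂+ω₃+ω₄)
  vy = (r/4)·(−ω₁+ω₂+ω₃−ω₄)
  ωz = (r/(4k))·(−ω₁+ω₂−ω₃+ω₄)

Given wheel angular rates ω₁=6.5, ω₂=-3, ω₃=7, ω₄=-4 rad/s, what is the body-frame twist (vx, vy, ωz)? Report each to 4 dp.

k = lx + ly = 0.2 + 0.08 = 0.2800
ω₁+ω₂+ω₃+ω₄ = 6.5000  →  vx = (0.08/4)·6.5000 = 0.1300
−ω₁+ω₂+ω₃−ω₄ = 1.5000  →  vy = (0.08/4)·1.5000 = 0.0300
−ω₁+ω₂−ω₃+ω₄ = -20.5000  →  ωz = (0.08/1.1200)·-20.5000 = -1.4643

(0.1300, 0.0300, -1.4643)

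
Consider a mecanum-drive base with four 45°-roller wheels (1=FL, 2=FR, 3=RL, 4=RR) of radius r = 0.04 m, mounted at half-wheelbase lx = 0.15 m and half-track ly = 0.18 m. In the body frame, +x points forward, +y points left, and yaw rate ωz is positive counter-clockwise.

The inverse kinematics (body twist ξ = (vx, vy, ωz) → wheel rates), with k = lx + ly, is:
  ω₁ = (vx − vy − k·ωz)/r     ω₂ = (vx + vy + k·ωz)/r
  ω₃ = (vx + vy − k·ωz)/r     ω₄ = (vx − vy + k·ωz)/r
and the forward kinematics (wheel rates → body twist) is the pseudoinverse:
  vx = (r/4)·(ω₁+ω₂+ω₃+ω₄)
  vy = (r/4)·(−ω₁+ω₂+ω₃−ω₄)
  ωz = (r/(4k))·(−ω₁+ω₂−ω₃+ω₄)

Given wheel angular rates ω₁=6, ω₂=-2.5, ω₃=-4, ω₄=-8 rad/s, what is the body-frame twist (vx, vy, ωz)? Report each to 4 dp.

(-0.0850, -0.0450, -0.3788)

k = lx + ly = 0.15 + 0.18 = 0.3300
ω₁+ω₂+ω₃+ω₄ = -8.5000  →  vx = (0.04/4)·-8.5000 = -0.0850
−ω₁+ω₂+ω₃−ω₄ = -4.5000  →  vy = (0.04/4)·-4.5000 = -0.0450
−ω₁+ω₂−ω₃+ω₄ = -12.5000  →  ωz = (0.04/1.3200)·-12.5000 = -0.3788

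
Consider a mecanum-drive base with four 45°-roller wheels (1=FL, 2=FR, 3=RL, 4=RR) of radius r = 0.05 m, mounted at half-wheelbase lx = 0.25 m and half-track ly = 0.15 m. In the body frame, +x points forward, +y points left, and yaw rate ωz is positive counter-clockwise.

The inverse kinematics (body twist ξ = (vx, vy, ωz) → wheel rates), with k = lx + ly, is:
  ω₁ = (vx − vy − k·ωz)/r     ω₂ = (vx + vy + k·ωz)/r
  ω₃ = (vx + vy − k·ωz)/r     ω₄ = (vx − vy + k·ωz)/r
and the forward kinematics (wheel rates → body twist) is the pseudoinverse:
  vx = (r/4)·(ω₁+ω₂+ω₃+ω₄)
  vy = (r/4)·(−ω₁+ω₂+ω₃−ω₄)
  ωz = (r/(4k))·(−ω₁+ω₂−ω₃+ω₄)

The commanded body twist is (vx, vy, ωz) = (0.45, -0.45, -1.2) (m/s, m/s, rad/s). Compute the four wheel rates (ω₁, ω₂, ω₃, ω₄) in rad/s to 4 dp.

k = lx + ly = 0.25 + 0.15 = 0.4000;  k·ωz = 0.4000·-1.2 = -0.4800
ω₁ (FL) = (vx − vy − k·ωz)/r = 1.3800/0.05 = 27.6000
ω₂ (FR) = (vx + vy + k·ωz)/r = -0.4800/0.05 = -9.6000
ω₃ (RL) = (vx + vy − k·ωz)/r = 0.4800/0.05 = 9.6000
ω₄ (RR) = (vx − vy + k·ωz)/r = 0.4200/0.05 = 8.4000

(27.6000, -9.6000, 9.6000, 8.4000)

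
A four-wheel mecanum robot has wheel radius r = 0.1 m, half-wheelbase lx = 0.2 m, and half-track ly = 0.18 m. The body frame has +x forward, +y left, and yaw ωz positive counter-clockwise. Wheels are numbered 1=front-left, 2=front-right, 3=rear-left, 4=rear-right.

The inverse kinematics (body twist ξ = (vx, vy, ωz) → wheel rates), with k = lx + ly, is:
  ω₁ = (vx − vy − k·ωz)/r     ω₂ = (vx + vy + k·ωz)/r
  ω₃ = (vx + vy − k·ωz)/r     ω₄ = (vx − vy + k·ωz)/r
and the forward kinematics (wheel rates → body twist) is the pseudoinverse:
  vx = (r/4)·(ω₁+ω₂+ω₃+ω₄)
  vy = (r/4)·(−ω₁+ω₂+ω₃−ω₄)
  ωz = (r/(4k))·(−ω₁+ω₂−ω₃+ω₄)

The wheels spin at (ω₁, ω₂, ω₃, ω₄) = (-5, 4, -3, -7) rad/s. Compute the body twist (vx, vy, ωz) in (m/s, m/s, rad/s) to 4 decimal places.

k = lx + ly = 0.2 + 0.18 = 0.3800
ω₁+ω₂+ω₃+ω₄ = -11.0000  →  vx = (0.1/4)·-11.0000 = -0.2750
−ω₁+ω₂+ω₃−ω₄ = 13.0000  →  vy = (0.1/4)·13.0000 = 0.3250
−ω₁+ω₂−ω₃+ω₄ = 5.0000  →  ωz = (0.1/1.5200)·5.0000 = 0.3289

(-0.2750, 0.3250, 0.3289)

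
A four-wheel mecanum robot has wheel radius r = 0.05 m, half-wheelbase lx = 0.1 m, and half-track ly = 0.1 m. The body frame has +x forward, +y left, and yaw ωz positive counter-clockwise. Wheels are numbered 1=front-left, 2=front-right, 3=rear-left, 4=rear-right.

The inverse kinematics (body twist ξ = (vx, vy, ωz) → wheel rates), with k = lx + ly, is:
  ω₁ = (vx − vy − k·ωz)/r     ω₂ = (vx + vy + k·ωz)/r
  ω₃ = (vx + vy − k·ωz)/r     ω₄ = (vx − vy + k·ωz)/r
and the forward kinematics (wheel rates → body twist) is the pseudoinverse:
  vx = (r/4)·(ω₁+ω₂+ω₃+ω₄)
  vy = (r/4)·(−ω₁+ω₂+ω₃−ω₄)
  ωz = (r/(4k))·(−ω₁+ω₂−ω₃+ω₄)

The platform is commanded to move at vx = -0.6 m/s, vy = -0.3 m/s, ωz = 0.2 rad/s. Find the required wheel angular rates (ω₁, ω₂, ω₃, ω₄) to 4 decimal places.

k = lx + ly = 0.1 + 0.1 = 0.2000;  k·ωz = 0.2000·0.2 = 0.0400
ω₁ (FL) = (vx − vy − k·ωz)/r = -0.3400/0.05 = -6.8000
ω₂ (FR) = (vx + vy + k·ωz)/r = -0.8600/0.05 = -17.2000
ω₃ (RL) = (vx + vy − k·ωz)/r = -0.9400/0.05 = -18.8000
ω₄ (RR) = (vx − vy + k·ωz)/r = -0.2600/0.05 = -5.2000

(-6.8000, -17.2000, -18.8000, -5.2000)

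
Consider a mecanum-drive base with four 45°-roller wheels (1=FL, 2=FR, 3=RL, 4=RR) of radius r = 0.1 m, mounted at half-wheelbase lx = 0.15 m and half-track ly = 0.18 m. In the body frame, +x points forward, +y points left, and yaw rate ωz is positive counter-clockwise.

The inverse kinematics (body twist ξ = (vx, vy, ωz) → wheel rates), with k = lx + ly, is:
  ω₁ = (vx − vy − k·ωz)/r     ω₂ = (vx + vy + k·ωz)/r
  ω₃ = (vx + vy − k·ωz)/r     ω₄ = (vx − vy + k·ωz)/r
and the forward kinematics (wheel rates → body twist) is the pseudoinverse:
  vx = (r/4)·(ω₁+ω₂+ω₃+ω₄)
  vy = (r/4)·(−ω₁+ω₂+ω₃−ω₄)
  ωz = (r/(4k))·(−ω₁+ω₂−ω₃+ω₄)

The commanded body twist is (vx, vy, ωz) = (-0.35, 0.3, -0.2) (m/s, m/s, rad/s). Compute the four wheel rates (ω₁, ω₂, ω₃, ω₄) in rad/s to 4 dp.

(-5.8400, -1.1600, 0.1600, -7.1600)

k = lx + ly = 0.15 + 0.18 = 0.3300;  k·ωz = 0.3300·-0.2 = -0.0660
ω₁ (FL) = (vx − vy − k·ωz)/r = -0.5840/0.1 = -5.8400
ω₂ (FR) = (vx + vy + k·ωz)/r = -0.1160/0.1 = -1.1600
ω₃ (RL) = (vx + vy − k·ωz)/r = 0.0160/0.1 = 0.1600
ω₄ (RR) = (vx − vy + k·ωz)/r = -0.7160/0.1 = -7.1600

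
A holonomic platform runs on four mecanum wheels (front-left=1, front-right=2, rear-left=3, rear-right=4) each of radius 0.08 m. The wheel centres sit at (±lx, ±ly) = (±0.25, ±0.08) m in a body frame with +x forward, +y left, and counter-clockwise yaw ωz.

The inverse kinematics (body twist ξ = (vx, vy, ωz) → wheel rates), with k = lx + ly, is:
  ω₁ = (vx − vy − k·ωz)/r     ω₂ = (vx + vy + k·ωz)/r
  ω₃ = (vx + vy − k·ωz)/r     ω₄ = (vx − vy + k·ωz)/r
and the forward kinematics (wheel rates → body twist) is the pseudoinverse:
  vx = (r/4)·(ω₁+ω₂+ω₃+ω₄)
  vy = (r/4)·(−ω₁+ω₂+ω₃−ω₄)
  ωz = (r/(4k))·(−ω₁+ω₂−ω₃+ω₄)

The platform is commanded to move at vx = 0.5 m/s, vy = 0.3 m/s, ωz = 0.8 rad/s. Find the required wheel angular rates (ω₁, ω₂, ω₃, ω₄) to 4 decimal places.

(-0.8000, 13.3000, 6.7000, 5.8000)

k = lx + ly = 0.25 + 0.08 = 0.3300;  k·ωz = 0.3300·0.8 = 0.2640
ω₁ (FL) = (vx − vy − k·ωz)/r = -0.0640/0.08 = -0.8000
ω₂ (FR) = (vx + vy + k·ωz)/r = 1.0640/0.08 = 13.3000
ω₃ (RL) = (vx + vy − k·ωz)/r = 0.5360/0.08 = 6.7000
ω₄ (RR) = (vx − vy + k·ωz)/r = 0.4640/0.08 = 5.8000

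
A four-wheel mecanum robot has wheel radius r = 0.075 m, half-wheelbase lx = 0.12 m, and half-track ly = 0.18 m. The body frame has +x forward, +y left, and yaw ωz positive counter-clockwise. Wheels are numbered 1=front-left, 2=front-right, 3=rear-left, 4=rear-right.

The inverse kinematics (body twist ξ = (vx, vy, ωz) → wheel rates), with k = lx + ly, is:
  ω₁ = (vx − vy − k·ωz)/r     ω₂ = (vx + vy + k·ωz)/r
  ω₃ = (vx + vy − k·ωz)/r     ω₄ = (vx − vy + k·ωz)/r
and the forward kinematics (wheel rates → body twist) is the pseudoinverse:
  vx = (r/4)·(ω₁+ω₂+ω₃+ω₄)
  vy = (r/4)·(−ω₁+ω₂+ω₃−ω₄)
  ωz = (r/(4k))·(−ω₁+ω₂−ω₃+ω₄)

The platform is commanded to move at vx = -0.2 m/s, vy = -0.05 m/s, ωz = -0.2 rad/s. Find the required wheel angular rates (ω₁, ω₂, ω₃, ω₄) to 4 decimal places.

(-1.2000, -4.1333, -2.5333, -2.8000)

k = lx + ly = 0.12 + 0.18 = 0.3000;  k·ωz = 0.3000·-0.2 = -0.0600
ω₁ (FL) = (vx − vy − k·ωz)/r = -0.0900/0.075 = -1.2000
ω₂ (FR) = (vx + vy + k·ωz)/r = -0.3100/0.075 = -4.1333
ω₃ (RL) = (vx + vy − k·ωz)/r = -0.1900/0.075 = -2.5333
ω₄ (RR) = (vx − vy + k·ωz)/r = -0.2100/0.075 = -2.8000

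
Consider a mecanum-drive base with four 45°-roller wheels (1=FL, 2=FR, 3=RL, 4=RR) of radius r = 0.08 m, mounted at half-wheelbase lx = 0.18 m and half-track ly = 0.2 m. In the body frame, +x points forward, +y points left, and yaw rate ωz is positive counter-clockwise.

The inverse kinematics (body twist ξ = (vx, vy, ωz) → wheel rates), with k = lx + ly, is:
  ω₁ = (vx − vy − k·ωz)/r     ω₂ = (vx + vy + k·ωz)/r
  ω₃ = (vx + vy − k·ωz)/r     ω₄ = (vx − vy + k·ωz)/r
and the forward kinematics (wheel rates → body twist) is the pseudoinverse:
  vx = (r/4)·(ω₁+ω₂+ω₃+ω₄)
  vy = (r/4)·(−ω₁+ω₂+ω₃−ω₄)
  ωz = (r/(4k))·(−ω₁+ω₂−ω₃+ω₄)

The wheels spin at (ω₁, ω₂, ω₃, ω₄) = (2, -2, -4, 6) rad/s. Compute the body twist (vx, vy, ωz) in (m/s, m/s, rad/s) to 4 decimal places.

(0.0400, -0.2800, 0.3158)

k = lx + ly = 0.18 + 0.2 = 0.3800
ω₁+ω₂+ω₃+ω₄ = 2.0000  →  vx = (0.08/4)·2.0000 = 0.0400
−ω₁+ω₂+ω₃−ω₄ = -14.0000  →  vy = (0.08/4)·-14.0000 = -0.2800
−ω₁+ω₂−ω₃+ω₄ = 6.0000  →  ωz = (0.08/1.5200)·6.0000 = 0.3158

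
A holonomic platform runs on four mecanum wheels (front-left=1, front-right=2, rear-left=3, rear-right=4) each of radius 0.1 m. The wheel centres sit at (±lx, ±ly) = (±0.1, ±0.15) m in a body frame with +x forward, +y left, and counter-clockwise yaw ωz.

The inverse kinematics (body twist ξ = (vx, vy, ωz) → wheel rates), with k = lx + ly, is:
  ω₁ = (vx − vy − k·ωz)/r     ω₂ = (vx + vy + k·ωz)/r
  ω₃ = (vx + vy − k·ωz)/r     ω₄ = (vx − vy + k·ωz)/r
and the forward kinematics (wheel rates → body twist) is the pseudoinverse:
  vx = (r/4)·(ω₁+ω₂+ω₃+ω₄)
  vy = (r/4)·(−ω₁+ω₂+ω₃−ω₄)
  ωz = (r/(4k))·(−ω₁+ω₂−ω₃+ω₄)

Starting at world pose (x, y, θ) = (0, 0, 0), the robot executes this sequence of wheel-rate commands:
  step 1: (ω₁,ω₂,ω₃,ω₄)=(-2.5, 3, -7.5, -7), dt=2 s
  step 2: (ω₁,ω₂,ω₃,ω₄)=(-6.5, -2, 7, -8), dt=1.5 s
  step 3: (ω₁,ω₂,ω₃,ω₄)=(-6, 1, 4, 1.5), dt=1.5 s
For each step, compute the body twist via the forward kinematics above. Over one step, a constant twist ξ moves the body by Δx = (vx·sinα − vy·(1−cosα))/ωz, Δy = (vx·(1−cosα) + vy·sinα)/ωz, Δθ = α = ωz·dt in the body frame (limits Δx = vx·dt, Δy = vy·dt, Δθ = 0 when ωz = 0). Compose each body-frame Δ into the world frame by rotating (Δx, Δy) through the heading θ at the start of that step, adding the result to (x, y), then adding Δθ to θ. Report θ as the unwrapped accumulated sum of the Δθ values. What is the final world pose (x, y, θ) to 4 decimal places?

step 1: ξ=(vx,vy,ωz)=(-0.3500, 0.1250, 0.6000), dt=2.0 → body Δ=(-0.6765, -0.1778, 1.2000) → world pose (-0.6765, -0.1778, 1.2000)
step 2: ξ=(vx,vy,ωz)=(-0.2375, 0.4875, -1.0500), dt=1.5 → body Δ=(0.2400, 0.6914, -1.5750) → world pose (-1.2340, 0.2965, -0.3750)
step 3: ξ=(vx,vy,ωz)=(0.0125, 0.2375, 0.4500), dt=1.5 → body Δ=(-0.0984, 0.3359, 0.6750) → world pose (-1.2025, 0.6451, 0.3000)

(-1.2025, 0.6451, 0.3000)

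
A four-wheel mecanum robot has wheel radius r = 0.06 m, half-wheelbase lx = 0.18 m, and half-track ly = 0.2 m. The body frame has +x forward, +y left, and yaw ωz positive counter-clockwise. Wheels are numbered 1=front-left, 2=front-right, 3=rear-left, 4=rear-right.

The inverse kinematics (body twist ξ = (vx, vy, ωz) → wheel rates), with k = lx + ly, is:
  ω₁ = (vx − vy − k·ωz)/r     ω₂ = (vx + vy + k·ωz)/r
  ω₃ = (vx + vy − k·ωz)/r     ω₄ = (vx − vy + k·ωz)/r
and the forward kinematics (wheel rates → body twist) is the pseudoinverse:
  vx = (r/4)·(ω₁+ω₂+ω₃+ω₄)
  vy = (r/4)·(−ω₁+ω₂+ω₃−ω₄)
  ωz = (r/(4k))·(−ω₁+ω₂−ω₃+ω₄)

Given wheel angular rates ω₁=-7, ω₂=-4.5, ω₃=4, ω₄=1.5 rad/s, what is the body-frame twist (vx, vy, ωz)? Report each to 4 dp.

(-0.0900, 0.0750, 0.0000)

k = lx + ly = 0.18 + 0.2 = 0.3800
ω₁+ω₂+ω₃+ω₄ = -6.0000  →  vx = (0.06/4)·-6.0000 = -0.0900
−ω₁+ω₂+ω₃−ω₄ = 5.0000  →  vy = (0.06/4)·5.0000 = 0.0750
−ω₁+ω₂−ω₃+ω₄ = 0.0000  →  ωz = (0.06/1.5200)·0.0000 = 0.0000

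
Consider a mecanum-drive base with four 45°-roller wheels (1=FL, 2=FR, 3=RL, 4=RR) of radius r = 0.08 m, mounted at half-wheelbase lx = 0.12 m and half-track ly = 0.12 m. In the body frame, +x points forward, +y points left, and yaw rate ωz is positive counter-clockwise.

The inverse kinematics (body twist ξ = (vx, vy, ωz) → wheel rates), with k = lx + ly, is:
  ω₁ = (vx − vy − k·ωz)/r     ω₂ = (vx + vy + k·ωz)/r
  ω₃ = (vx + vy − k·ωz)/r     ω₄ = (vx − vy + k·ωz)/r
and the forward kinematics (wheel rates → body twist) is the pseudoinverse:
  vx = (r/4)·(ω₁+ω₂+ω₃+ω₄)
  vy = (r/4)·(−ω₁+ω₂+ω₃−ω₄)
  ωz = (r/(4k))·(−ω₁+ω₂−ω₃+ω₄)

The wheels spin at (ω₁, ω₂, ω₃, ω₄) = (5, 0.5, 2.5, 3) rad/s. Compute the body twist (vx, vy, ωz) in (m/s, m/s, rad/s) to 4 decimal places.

k = lx + ly = 0.12 + 0.12 = 0.2400
ω₁+ω₂+ω₃+ω₄ = 11.0000  →  vx = (0.08/4)·11.0000 = 0.2200
−ω₁+ω₂+ω₃−ω₄ = -5.0000  →  vy = (0.08/4)·-5.0000 = -0.1000
−ω₁+ω₂−ω₃+ω₄ = -4.0000  →  ωz = (0.08/0.9600)·-4.0000 = -0.3333

(0.2200, -0.1000, -0.3333)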